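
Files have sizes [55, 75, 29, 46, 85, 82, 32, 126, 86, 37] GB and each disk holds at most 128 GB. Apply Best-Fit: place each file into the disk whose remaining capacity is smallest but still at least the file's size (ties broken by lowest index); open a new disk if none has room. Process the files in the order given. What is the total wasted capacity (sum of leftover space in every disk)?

115

55 GB → disk 1 (remaining 73 GB)
75 GB → disk 2 (remaining 53 GB)
29 GB → disk 2 (remaining 24 GB)
46 GB → disk 1 (remaining 27 GB)
85 GB → disk 3 (remaining 43 GB)
82 GB → disk 4 (remaining 46 GB)
32 GB → disk 3 (remaining 11 GB)
126 GB → disk 5 (remaining 2 GB)
86 GB → disk 6 (remaining 42 GB)
37 GB → disk 6 (remaining 5 GB)
6 disks × 128 GB = 768 GB; used 653 GB; unused 115 GB.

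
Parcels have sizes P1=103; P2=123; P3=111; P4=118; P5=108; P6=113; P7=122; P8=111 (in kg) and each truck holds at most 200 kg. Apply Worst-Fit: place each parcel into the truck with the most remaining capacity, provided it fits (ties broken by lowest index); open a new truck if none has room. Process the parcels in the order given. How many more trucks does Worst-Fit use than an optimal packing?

Worst-Fit: [103] [123] [111] [118] [108] [113] [122] [111] → 8 trucks.
8 parcels exceed 100 kg (half the capacity), and no two of those can share a truck, so at least 8 trucks are needed.
So 8 is already optimal.

0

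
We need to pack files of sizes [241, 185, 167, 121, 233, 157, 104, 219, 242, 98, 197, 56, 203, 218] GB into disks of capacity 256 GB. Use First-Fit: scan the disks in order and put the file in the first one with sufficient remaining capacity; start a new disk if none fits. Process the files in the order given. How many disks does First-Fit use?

Put 241 GB in disk 1; 15 GB remain.
Put 185 GB in disk 2; 71 GB remain.
Put 167 GB in disk 3; 89 GB remain.
Put 121 GB in disk 4; 135 GB remain.
Put 233 GB in disk 5; 23 GB remain.
Put 157 GB in disk 6; 99 GB remain.
Put 104 GB in disk 4; 31 GB remain.
Put 219 GB in disk 7; 37 GB remain.
Put 242 GB in disk 8; 14 GB remain.
Put 98 GB in disk 6; 1 GB remain.
Put 197 GB in disk 9; 59 GB remain.
Put 56 GB in disk 2; 15 GB remain.
Put 203 GB in disk 10; 53 GB remain.
Put 218 GB in disk 11; 38 GB remain.
Final disks: [241] [185,56] [167] [121,104] [233] [157,98] [219] [242] [197] [203] [218].

11 disks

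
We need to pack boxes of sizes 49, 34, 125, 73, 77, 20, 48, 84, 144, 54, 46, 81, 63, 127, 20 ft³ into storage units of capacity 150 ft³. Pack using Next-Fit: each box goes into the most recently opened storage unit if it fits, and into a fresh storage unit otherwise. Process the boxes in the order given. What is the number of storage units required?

9

Put 49 ft³ in storage unit 1; 101 ft³ remain.
Put 34 ft³ in storage unit 1; 67 ft³ remain.
Put 125 ft³ in storage unit 2; 25 ft³ remain.
Put 73 ft³ in storage unit 3; 77 ft³ remain.
Put 77 ft³ in storage unit 3; 0 ft³ remain.
Put 20 ft³ in storage unit 4; 130 ft³ remain.
Put 48 ft³ in storage unit 4; 82 ft³ remain.
Put 84 ft³ in storage unit 5; 66 ft³ remain.
Put 144 ft³ in storage unit 6; 6 ft³ remain.
Put 54 ft³ in storage unit 7; 96 ft³ remain.
Put 46 ft³ in storage unit 7; 50 ft³ remain.
Put 81 ft³ in storage unit 8; 69 ft³ remain.
Put 63 ft³ in storage unit 8; 6 ft³ remain.
Put 127 ft³ in storage unit 9; 23 ft³ remain.
Put 20 ft³ in storage unit 9; 3 ft³ remain.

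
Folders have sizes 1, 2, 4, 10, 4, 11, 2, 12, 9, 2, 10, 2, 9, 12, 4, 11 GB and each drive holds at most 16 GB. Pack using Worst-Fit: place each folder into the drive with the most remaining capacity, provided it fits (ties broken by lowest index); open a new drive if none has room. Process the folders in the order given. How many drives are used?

9 drives

Put 1 GB in drive 1; 15 GB remain.
Put 2 GB in drive 1; 13 GB remain.
Put 4 GB in drive 1; 9 GB remain.
Put 10 GB in drive 2; 6 GB remain.
Put 4 GB in drive 1; 5 GB remain.
Put 11 GB in drive 3; 5 GB remain.
Put 2 GB in drive 2; 4 GB remain.
Put 12 GB in drive 4; 4 GB remain.
Put 9 GB in drive 5; 7 GB remain.
Put 2 GB in drive 5; 5 GB remain.
Put 10 GB in drive 6; 6 GB remain.
Put 2 GB in drive 6; 4 GB remain.
Put 9 GB in drive 7; 7 GB remain.
Put 12 GB in drive 8; 4 GB remain.
Put 4 GB in drive 7; 3 GB remain.
Put 11 GB in drive 9; 5 GB remain.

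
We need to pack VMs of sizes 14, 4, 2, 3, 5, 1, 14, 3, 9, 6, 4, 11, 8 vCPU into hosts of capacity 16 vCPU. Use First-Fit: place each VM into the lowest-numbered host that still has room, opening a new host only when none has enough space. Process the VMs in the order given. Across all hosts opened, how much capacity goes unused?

12

Put 14 vCPU in host 1; 2 vCPU remain.
Put 4 vCPU in host 2; 12 vCPU remain.
Put 2 vCPU in host 1; 0 vCPU remain.
Put 3 vCPU in host 2; 9 vCPU remain.
Put 5 vCPU in host 2; 4 vCPU remain.
Put 1 vCPU in host 2; 3 vCPU remain.
Put 14 vCPU in host 3; 2 vCPU remain.
Put 3 vCPU in host 2; 0 vCPU remain.
Put 9 vCPU in host 4; 7 vCPU remain.
Put 6 vCPU in host 4; 1 vCPU remain.
Put 4 vCPU in host 5; 12 vCPU remain.
Put 11 vCPU in host 5; 1 vCPU remain.
Put 8 vCPU in host 6; 8 vCPU remain.
6 hosts × 16 vCPU = 96 vCPU; used 84 vCPU; unused 12 vCPU.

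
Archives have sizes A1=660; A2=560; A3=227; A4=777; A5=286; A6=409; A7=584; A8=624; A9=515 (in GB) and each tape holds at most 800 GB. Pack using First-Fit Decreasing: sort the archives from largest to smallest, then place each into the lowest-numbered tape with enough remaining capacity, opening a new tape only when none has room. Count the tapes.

Sorted descending: 777, 660, 624, 584, 560, 515, 409, 286, 227.
tape 1: place 777 GB, 23 GB left
tape 2: place 660 GB, 140 GB left
tape 3: place 624 GB, 176 GB left
tape 4: place 584 GB, 216 GB left
tape 5: place 560 GB, 240 GB left
tape 6: place 515 GB, 285 GB left
tape 7: place 409 GB, 391 GB left
tape 7: place 286 GB, 105 GB left
tape 5: place 227 GB, 13 GB left

7 tapes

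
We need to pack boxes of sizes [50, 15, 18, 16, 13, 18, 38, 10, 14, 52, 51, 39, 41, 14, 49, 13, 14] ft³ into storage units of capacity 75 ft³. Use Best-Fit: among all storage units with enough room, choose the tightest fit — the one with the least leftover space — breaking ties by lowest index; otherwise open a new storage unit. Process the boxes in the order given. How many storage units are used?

8

storage unit 1: place 50 ft³, 25 ft³ left
storage unit 1: place 15 ft³, 10 ft³ left
storage unit 2: place 18 ft³, 57 ft³ left
storage unit 2: place 16 ft³, 41 ft³ left
storage unit 2: place 13 ft³, 28 ft³ left
storage unit 2: place 18 ft³, 10 ft³ left
storage unit 3: place 38 ft³, 37 ft³ left
storage unit 1: place 10 ft³, 0 ft³ left
storage unit 3: place 14 ft³, 23 ft³ left
storage unit 4: place 52 ft³, 23 ft³ left
storage unit 5: place 51 ft³, 24 ft³ left
storage unit 6: place 39 ft³, 36 ft³ left
storage unit 7: place 41 ft³, 34 ft³ left
storage unit 3: place 14 ft³, 9 ft³ left
storage unit 8: place 49 ft³, 26 ft³ left
storage unit 4: place 13 ft³, 10 ft³ left
storage unit 5: place 14 ft³, 10 ft³ left
Final storage units: [50,15,10] [18,16,13,18] [38,14,14] [52,13] [51,14] [39] [41] [49].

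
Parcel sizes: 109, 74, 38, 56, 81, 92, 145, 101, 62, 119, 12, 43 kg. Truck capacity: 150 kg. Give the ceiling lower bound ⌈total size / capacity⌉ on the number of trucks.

7

Total size = 109 + 74 + 38 + 56 + 81 + 92 + 145 + 101 + 62 + 119 + 12 + 43 = 932 kg.
⌈932 / 150⌉ = 7.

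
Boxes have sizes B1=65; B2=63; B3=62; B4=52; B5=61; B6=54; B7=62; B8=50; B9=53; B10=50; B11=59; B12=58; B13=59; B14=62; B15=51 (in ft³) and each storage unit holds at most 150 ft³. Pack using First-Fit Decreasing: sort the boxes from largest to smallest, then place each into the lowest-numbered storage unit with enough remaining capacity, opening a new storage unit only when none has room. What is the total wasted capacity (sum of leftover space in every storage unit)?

339

Sorted descending: 65, 63, 62, 62, 62, 61, 59, 59, 58, 54, 53, 52, 51, 50, 50.
storage unit 1: place 65 ft³, 85 ft³ left
storage unit 1: place 63 ft³, 22 ft³ left
storage unit 2: place 62 ft³, 88 ft³ left
storage unit 2: place 62 ft³, 26 ft³ left
storage unit 3: place 62 ft³, 88 ft³ left
storage unit 3: place 61 ft³, 27 ft³ left
storage unit 4: place 59 ft³, 91 ft³ left
storage unit 4: place 59 ft³, 32 ft³ left
storage unit 5: place 58 ft³, 92 ft³ left
storage unit 5: place 54 ft³, 38 ft³ left
storage unit 6: place 53 ft³, 97 ft³ left
storage unit 6: place 52 ft³, 45 ft³ left
storage unit 7: place 51 ft³, 99 ft³ left
storage unit 7: place 50 ft³, 49 ft³ left
storage unit 8: place 50 ft³, 100 ft³ left
8 storage units × 150 ft³ = 1200 ft³; used 861 ft³; unused 339 ft³.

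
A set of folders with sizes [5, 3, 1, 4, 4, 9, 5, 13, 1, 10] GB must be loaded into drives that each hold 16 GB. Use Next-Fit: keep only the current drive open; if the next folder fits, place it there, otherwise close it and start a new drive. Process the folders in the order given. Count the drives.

5

drive 1: place 5 GB, 11 GB left
drive 1: place 3 GB, 8 GB left
drive 1: place 1 GB, 7 GB left
drive 1: place 4 GB, 3 GB left
drive 2: place 4 GB, 12 GB left
drive 2: place 9 GB, 3 GB left
drive 3: place 5 GB, 11 GB left
drive 4: place 13 GB, 3 GB left
drive 4: place 1 GB, 2 GB left
drive 5: place 10 GB, 6 GB left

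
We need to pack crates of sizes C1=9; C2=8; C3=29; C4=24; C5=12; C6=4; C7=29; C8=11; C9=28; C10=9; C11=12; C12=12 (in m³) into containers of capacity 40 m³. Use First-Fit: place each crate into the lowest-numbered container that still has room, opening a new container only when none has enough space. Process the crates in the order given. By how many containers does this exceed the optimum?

First-Fit: [9,8,12,4] [29,11] [24,9] [29] [28,12] [12] → 6 containers.
Total size 187 m³; any packing needs at least ⌈187/40⌉ = 5 containers.
An optimal packing achieves that bound: [29,11] [29,9] [28,12] [24,12,4] [12,9,8] → 5 containers.
Excess: 6 − 5 = 1.

1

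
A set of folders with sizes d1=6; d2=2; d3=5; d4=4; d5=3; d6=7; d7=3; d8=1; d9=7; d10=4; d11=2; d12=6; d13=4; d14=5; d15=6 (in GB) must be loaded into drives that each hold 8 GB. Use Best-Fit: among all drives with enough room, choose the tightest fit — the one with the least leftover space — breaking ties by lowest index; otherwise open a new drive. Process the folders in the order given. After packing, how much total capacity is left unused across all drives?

15

drive 1: place d1 (6 GB), 2 GB left
drive 1: place d2 (2 GB), 0 GB left
drive 2: place d3 (5 GB), 3 GB left
drive 3: place d4 (4 GB), 4 GB left
drive 2: place d5 (3 GB), 0 GB left
drive 4: place d6 (7 GB), 1 GB left
drive 3: place d7 (3 GB), 1 GB left
drive 3: place d8 (1 GB), 0 GB left
drive 5: place d9 (7 GB), 1 GB left
drive 6: place d10 (4 GB), 4 GB left
drive 6: place d11 (2 GB), 2 GB left
drive 7: place d12 (6 GB), 2 GB left
drive 8: place d13 (4 GB), 4 GB left
drive 9: place d14 (5 GB), 3 GB left
drive 10: place d15 (6 GB), 2 GB left
10 drives × 8 GB = 80 GB; used 65 GB; unused 15 GB.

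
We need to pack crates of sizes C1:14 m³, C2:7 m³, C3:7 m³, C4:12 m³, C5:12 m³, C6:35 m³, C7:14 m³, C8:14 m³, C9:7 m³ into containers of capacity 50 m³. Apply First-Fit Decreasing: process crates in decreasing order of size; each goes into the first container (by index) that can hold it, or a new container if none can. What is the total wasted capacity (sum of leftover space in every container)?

Sorted descending: 35, 14, 14, 14, 12, 12, 7, 7, 7.
35 m³ → container 1 (remaining 15 m³)
14 m³ → container 1 (remaining 1 m³)
14 m³ → container 2 (remaining 36 m³)
14 m³ → container 2 (remaining 22 m³)
12 m³ → container 2 (remaining 10 m³)
12 m³ → container 3 (remaining 38 m³)
7 m³ → container 2 (remaining 3 m³)
7 m³ → container 3 (remaining 31 m³)
7 m³ → container 3 (remaining 24 m³)
3 containers × 50 m³ = 150 m³; used 122 m³; unused 28 m³.

28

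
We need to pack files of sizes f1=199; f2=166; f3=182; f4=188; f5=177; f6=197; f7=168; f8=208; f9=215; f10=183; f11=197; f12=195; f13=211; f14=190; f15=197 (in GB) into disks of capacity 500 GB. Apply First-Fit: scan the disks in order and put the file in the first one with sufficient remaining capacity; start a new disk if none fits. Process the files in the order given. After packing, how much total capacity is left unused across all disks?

f1 (199 GB) → disk 1 (remaining 301 GB)
f2 (166 GB) → disk 1 (remaining 135 GB)
f3 (182 GB) → disk 2 (remaining 318 GB)
f4 (188 GB) → disk 2 (remaining 130 GB)
f5 (177 GB) → disk 3 (remaining 323 GB)
f6 (197 GB) → disk 3 (remaining 126 GB)
f7 (168 GB) → disk 4 (remaining 332 GB)
f8 (208 GB) → disk 4 (remaining 124 GB)
f9 (215 GB) → disk 5 (remaining 285 GB)
f10 (183 GB) → disk 5 (remaining 102 GB)
f11 (197 GB) → disk 6 (remaining 303 GB)
f12 (195 GB) → disk 6 (remaining 108 GB)
f13 (211 GB) → disk 7 (remaining 289 GB)
f14 (190 GB) → disk 7 (remaining 99 GB)
f15 (197 GB) → disk 8 (remaining 303 GB)
8 disks × 500 GB = 4000 GB; used 2873 GB; unused 1127 GB.

1127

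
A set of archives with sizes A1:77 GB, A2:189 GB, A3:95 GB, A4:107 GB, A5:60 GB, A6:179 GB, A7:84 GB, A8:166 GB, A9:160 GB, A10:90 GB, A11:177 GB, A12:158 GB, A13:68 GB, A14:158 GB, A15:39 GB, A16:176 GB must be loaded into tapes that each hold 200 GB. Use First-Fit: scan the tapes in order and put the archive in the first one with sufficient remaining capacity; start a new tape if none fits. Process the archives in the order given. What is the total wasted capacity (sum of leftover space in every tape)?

tape 1: place A1 (77 GB), 123 GB left
tape 2: place A2 (189 GB), 11 GB left
tape 1: place A3 (95 GB), 28 GB left
tape 3: place A4 (107 GB), 93 GB left
tape 3: place A5 (60 GB), 33 GB left
tape 4: place A6 (179 GB), 21 GB left
tape 5: place A7 (84 GB), 116 GB left
tape 6: place A8 (166 GB), 34 GB left
tape 7: place A9 (160 GB), 40 GB left
tape 5: place A10 (90 GB), 26 GB left
tape 8: place A11 (177 GB), 23 GB left
tape 9: place A12 (158 GB), 42 GB left
tape 10: place A13 (68 GB), 132 GB left
tape 11: place A14 (158 GB), 42 GB left
tape 7: place A15 (39 GB), 1 GB left
tape 12: place A16 (176 GB), 24 GB left
12 tapes × 200 GB = 2400 GB; used 1983 GB; unused 417 GB.

417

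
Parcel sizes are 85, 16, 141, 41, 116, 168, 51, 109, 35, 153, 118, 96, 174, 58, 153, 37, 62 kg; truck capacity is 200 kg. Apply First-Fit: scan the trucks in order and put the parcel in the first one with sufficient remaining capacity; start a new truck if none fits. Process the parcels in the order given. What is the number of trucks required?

Put 85 kg in truck 1; 115 kg remain.
Put 16 kg in truck 1; 99 kg remain.
Put 141 kg in truck 2; 59 kg remain.
Put 41 kg in truck 1; 58 kg remain.
Put 116 kg in truck 3; 84 kg remain.
Put 168 kg in truck 4; 32 kg remain.
Put 51 kg in truck 1; 7 kg remain.
Put 109 kg in truck 5; 91 kg remain.
Put 35 kg in truck 2; 24 kg remain.
Put 153 kg in truck 6; 47 kg remain.
Put 118 kg in truck 7; 82 kg remain.
Put 96 kg in truck 8; 104 kg remain.
Put 174 kg in truck 9; 26 kg remain.
Put 58 kg in truck 3; 26 kg remain.
Put 153 kg in truck 10; 47 kg remain.
Put 37 kg in truck 5; 54 kg remain.
Put 62 kg in truck 7; 20 kg remain.
Final trucks: [85,16,41,51] [141,35] [116,58] [168] [109,37] [153] [118,62] [96] [174] [153].

10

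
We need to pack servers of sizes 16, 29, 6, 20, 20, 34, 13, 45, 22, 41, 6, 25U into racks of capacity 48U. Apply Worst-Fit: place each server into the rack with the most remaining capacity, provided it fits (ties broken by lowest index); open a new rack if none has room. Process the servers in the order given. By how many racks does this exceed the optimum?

Worst-Fit: [16,29] [6,20,20] [34,13] [45] [22,6] [41] [25] → 7 racks.
Total size 277U; any packing needs at least ⌈277/48⌉ = 6 racks.
An optimal packing achieves that bound: [45] [41,6] [34,13] [29,16] [25,22] [20,20,6] → 6 racks.
Excess: 7 − 6 = 1.

1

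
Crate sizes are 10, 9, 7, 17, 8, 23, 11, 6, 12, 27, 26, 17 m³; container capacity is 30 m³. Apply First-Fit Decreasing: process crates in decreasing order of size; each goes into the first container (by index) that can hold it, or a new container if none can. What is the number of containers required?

Sorted descending: 27, 26, 23, 17, 17, 12, 11, 10, 9, 8, 7, 6.
container 1: place 27 m³, 3 m³ left
container 2: place 26 m³, 4 m³ left
container 3: place 23 m³, 7 m³ left
container 4: place 17 m³, 13 m³ left
container 5: place 17 m³, 13 m³ left
container 4: place 12 m³, 1 m³ left
container 5: place 11 m³, 2 m³ left
container 6: place 10 m³, 20 m³ left
container 6: place 9 m³, 11 m³ left
container 6: place 8 m³, 3 m³ left
container 3: place 7 m³, 0 m³ left
container 7: place 6 m³, 24 m³ left

7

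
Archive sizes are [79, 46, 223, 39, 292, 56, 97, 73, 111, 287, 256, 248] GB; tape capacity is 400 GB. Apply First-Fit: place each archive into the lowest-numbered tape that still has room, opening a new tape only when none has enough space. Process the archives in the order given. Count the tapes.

6

Put 79 GB in tape 1; 321 GB remain.
Put 46 GB in tape 1; 275 GB remain.
Put 223 GB in tape 1; 52 GB remain.
Put 39 GB in tape 1; 13 GB remain.
Put 292 GB in tape 2; 108 GB remain.
Put 56 GB in tape 2; 52 GB remain.
Put 97 GB in tape 3; 303 GB remain.
Put 73 GB in tape 3; 230 GB remain.
Put 111 GB in tape 3; 119 GB remain.
Put 287 GB in tape 4; 113 GB remain.
Put 256 GB in tape 5; 144 GB remain.
Put 248 GB in tape 6; 152 GB remain.
Final tapes: [79,46,223,39] [292,56] [97,73,111] [287] [256] [248].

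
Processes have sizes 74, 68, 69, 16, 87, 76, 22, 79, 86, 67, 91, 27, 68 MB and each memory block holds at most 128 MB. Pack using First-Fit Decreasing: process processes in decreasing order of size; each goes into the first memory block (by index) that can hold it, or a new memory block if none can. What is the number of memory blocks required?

10

Sorted descending: 91, 87, 86, 79, 76, 74, 69, 68, 68, 67, 27, 22, 16.
Put 91 MB in memory block 1; 37 MB remain.
Put 87 MB in memory block 2; 41 MB remain.
Put 86 MB in memory block 3; 42 MB remain.
Put 79 MB in memory block 4; 49 MB remain.
Put 76 MB in memory block 5; 52 MB remain.
Put 74 MB in memory block 6; 54 MB remain.
Put 69 MB in memory block 7; 59 MB remain.
Put 68 MB in memory block 8; 60 MB remain.
Put 68 MB in memory block 9; 60 MB remain.
Put 67 MB in memory block 10; 61 MB remain.
Put 27 MB in memory block 1; 10 MB remain.
Put 22 MB in memory block 2; 19 MB remain.
Put 16 MB in memory block 2; 3 MB remain.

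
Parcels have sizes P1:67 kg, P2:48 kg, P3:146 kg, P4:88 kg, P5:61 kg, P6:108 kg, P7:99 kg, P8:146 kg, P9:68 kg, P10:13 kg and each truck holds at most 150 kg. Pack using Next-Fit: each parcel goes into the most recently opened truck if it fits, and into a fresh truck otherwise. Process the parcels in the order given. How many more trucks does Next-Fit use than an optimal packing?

1

Next-Fit: [67,48] [146] [88,61] [108] [99] [146] [68,13] → 7 trucks.
Total size 844 kg; any packing needs at least ⌈844/150⌉ = 6 trucks.
An optimal packing achieves that bound: [146] [146] [108,13] [99,48] [88,61] [68,67] → 6 trucks.
Excess: 7 − 6 = 1.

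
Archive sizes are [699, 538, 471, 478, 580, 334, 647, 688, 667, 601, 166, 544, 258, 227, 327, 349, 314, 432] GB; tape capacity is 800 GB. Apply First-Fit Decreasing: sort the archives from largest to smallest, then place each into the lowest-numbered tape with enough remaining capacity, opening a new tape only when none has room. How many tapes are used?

12 tapes

Sorted descending: 699, 688, 667, 647, 601, 580, 544, 538, 478, 471, 432, 349, 334, 327, 314, 258, 227, 166.
Put 699 GB in tape 1; 101 GB remain.
Put 688 GB in tape 2; 112 GB remain.
Put 667 GB in tape 3; 133 GB remain.
Put 647 GB in tape 4; 153 GB remain.
Put 601 GB in tape 5; 199 GB remain.
Put 580 GB in tape 6; 220 GB remain.
Put 544 GB in tape 7; 256 GB remain.
Put 538 GB in tape 8; 262 GB remain.
Put 478 GB in tape 9; 322 GB remain.
Put 471 GB in tape 10; 329 GB remain.
Put 432 GB in tape 11; 368 GB remain.
Put 349 GB in tape 11; 19 GB remain.
Put 334 GB in tape 12; 466 GB remain.
Put 327 GB in tape 10; 2 GB remain.
Put 314 GB in tape 9; 8 GB remain.
Put 258 GB in tape 8; 4 GB remain.
Put 227 GB in tape 7; 29 GB remain.
Put 166 GB in tape 5; 33 GB remain.
Final tapes: [699] [688] [667] [647] [601,166] [580] [544,227] [538,258] [478,314] [471,327] [432,349] [334].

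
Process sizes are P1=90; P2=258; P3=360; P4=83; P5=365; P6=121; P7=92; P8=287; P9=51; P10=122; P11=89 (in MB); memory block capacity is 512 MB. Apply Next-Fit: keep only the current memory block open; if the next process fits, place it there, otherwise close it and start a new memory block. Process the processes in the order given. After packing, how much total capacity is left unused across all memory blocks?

Put P1 (90 MB) in memory block 1; 422 MB remain.
Put P2 (258 MB) in memory block 1; 164 MB remain.
Put P3 (360 MB) in memory block 2; 152 MB remain.
Put P4 (83 MB) in memory block 2; 69 MB remain.
Put P5 (365 MB) in memory block 3; 147 MB remain.
Put P6 (121 MB) in memory block 3; 26 MB remain.
Put P7 (92 MB) in memory block 4; 420 MB remain.
Put P8 (287 MB) in memory block 4; 133 MB remain.
Put P9 (51 MB) in memory block 4; 82 MB remain.
Put P10 (122 MB) in memory block 5; 390 MB remain.
Put P11 (89 MB) in memory block 5; 301 MB remain.
5 memory blocks × 512 MB = 2560 MB; used 1918 MB; unused 642 MB.

642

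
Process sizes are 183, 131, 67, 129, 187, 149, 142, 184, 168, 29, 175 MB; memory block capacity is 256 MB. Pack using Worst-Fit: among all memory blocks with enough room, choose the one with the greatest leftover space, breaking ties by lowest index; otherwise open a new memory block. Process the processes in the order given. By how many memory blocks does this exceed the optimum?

0

Worst-Fit: [183] [131,67] [129,29] [187] [149] [142] [184] [168] [175] → 9 memory blocks.
9 processes exceed 128 MB (half the capacity), and no two of those can share a memory block, so at least 9 memory blocks are needed.
So 9 is already optimal.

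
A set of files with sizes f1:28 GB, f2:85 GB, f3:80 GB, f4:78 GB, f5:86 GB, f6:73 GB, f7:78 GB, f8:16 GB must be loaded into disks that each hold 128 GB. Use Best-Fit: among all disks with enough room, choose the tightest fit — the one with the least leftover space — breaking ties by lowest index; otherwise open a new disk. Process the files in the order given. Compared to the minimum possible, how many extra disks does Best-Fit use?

0

Best-Fit: [28,85] [80] [78] [86,16] [73] [78] → 6 disks.
6 files exceed 64 GB (half the capacity), and no two of those can share a disk, so at least 6 disks are needed.
So 6 is already optimal.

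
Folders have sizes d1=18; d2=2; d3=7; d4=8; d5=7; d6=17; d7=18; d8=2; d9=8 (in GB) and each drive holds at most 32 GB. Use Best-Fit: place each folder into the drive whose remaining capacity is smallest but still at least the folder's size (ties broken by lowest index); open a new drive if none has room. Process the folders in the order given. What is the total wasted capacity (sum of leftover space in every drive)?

Put d1 (18 GB) in drive 1; 14 GB remain.
Put d2 (2 GB) in drive 1; 12 GB remain.
Put d3 (7 GB) in drive 1; 5 GB remain.
Put d4 (8 GB) in drive 2; 24 GB remain.
Put d5 (7 GB) in drive 2; 17 GB remain.
Put d6 (17 GB) in drive 2; 0 GB remain.
Put d7 (18 GB) in drive 3; 14 GB remain.
Put d8 (2 GB) in drive 1; 3 GB remain.
Put d9 (8 GB) in drive 3; 6 GB remain.
3 drives × 32 GB = 96 GB; used 87 GB; unused 9 GB.

9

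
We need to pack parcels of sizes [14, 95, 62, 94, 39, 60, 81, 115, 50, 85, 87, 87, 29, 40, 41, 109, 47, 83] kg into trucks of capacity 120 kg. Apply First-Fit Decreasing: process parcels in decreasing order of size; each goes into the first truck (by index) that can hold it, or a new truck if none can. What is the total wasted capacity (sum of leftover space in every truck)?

Sorted descending: 115, 109, 95, 94, 87, 87, 85, 83, 81, 62, 60, 50, 47, 41, 40, 39, 29, 14.
Put 115 kg in truck 1; 5 kg remain.
Put 109 kg in truck 2; 11 kg remain.
Put 95 kg in truck 3; 25 kg remain.
Put 94 kg in truck 4; 26 kg remain.
Put 87 kg in truck 5; 33 kg remain.
Put 87 kg in truck 6; 33 kg remain.
Put 85 kg in truck 7; 35 kg remain.
Put 83 kg in truck 8; 37 kg remain.
Put 81 kg in truck 9; 39 kg remain.
Put 62 kg in truck 10; 58 kg remain.
Put 60 kg in truck 11; 60 kg remain.
Put 50 kg in truck 10; 8 kg remain.
Put 47 kg in truck 11; 13 kg remain.
Put 41 kg in truck 12; 79 kg remain.
Put 40 kg in truck 12; 39 kg remain.
Put 39 kg in truck 9; 0 kg remain.
Put 29 kg in truck 5; 4 kg remain.
Put 14 kg in truck 3; 11 kg remain.
12 trucks × 120 kg = 1440 kg; used 1218 kg; unused 222 kg.

222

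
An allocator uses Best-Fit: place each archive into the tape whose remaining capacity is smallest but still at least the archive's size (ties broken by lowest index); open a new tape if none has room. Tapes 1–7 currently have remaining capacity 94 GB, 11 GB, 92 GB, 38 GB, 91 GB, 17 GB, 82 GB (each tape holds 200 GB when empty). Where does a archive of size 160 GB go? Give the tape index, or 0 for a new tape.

0

No tape has ≥ 160 GB free, so a new tape is opened.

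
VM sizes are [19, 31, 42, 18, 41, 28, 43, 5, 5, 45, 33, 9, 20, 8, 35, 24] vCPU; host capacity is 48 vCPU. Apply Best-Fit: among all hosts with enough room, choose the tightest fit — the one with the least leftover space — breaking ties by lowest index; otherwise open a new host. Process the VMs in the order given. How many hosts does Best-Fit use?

Put 19 vCPU in host 1; 29 vCPU remain.
Put 31 vCPU in host 2; 17 vCPU remain.
Put 42 vCPU in host 3; 6 vCPU remain.
Put 18 vCPU in host 1; 11 vCPU remain.
Put 41 vCPU in host 4; 7 vCPU remain.
Put 28 vCPU in host 5; 20 vCPU remain.
Put 43 vCPU in host 6; 5 vCPU remain.
Put 5 vCPU in host 6; 0 vCPU remain.
Put 5 vCPU in host 3; 1 vCPU remain.
Put 45 vCPU in host 7; 3 vCPU remain.
Put 33 vCPU in host 8; 15 vCPU remain.
Put 9 vCPU in host 1; 2 vCPU remain.
Put 20 vCPU in host 5; 0 vCPU remain.
Put 8 vCPU in host 8; 7 vCPU remain.
Put 35 vCPU in host 9; 13 vCPU remain.
Put 24 vCPU in host 10; 24 vCPU remain.
Final hosts: [19,18,9] [31] [42,5] [41] [28,20] [43,5] [45] [33,8] [35] [24].

10 hosts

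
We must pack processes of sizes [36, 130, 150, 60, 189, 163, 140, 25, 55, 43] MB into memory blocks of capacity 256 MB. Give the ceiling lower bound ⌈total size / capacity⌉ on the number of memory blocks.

Total size = 36 + 130 + 150 + 60 + 189 + 163 + 140 + 25 + 55 + 43 = 991 MB.
⌈991 / 256⌉ = 4.

4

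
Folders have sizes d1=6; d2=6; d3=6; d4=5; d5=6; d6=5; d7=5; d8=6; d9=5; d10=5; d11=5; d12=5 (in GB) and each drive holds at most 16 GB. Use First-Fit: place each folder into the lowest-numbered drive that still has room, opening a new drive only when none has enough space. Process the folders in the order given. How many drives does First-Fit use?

Put d1 (6 GB) in drive 1; 10 GB remain.
Put d2 (6 GB) in drive 1; 4 GB remain.
Put d3 (6 GB) in drive 2; 10 GB remain.
Put d4 (5 GB) in drive 2; 5 GB remain.
Put d5 (6 GB) in drive 3; 10 GB remain.
Put d6 (5 GB) in drive 2; 0 GB remain.
Put d7 (5 GB) in drive 3; 5 GB remain.
Put d8 (6 GB) in drive 4; 10 GB remain.
Put d9 (5 GB) in drive 3; 0 GB remain.
Put d10 (5 GB) in drive 4; 5 GB remain.
Put d11 (5 GB) in drive 4; 0 GB remain.
Put d12 (5 GB) in drive 5; 11 GB remain.
Final drives: [6,6] [6,5,5] [6,5,5] [6,5,5] [5].

5 drives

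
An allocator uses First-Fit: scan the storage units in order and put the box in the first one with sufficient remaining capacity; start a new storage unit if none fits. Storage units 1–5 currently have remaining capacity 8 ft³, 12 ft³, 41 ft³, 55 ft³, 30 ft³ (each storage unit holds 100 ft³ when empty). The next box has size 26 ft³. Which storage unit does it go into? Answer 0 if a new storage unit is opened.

3

Storage units with room: storage unit 3 (41 ft³), storage unit 4 (55 ft³), storage unit 5 (30 ft³).
The first with room is storage unit 3.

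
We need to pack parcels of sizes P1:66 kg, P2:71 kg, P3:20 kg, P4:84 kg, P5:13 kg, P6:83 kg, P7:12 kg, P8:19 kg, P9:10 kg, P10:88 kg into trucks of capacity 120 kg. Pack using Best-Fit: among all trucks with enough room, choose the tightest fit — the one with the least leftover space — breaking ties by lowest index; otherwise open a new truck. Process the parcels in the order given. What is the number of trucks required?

5 trucks

P1 (66 kg) → truck 1 (remaining 54 kg)
P2 (71 kg) → truck 2 (remaining 49 kg)
P3 (20 kg) → truck 2 (remaining 29 kg)
P4 (84 kg) → truck 3 (remaining 36 kg)
P5 (13 kg) → truck 2 (remaining 16 kg)
P6 (83 kg) → truck 4 (remaining 37 kg)
P7 (12 kg) → truck 2 (remaining 4 kg)
P8 (19 kg) → truck 3 (remaining 17 kg)
P9 (10 kg) → truck 3 (remaining 7 kg)
P10 (88 kg) → truck 5 (remaining 32 kg)
Final trucks: [66] [71,20,13,12] [84,19,10] [83] [88].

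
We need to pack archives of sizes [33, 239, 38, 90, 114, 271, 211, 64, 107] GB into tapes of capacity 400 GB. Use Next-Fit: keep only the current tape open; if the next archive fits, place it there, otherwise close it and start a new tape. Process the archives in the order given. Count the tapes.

3 tapes

tape 1: place 33 GB, 367 GB left
tape 1: place 239 GB, 128 GB left
tape 1: place 38 GB, 90 GB left
tape 1: place 90 GB, 0 GB left
tape 2: place 114 GB, 286 GB left
tape 2: place 271 GB, 15 GB left
tape 3: place 211 GB, 189 GB left
tape 3: place 64 GB, 125 GB left
tape 3: place 107 GB, 18 GB left
Final tapes: [33,239,38,90] [114,271] [211,64,107].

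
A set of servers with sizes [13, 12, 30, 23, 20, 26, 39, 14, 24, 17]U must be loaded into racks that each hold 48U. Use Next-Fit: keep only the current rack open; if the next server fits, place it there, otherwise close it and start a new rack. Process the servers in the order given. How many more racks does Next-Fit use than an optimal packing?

Next-Fit: [13,12] [30] [23,20] [26] [39] [14,24] [17] → 7 racks.
Total size 218U; any packing needs at least ⌈218/48⌉ = 5 racks.
An optimal packing achieves that bound: [39] [30,17] [26,20] [24,23] [14,13,12] → 5 racks.
Excess: 7 − 5 = 2.

2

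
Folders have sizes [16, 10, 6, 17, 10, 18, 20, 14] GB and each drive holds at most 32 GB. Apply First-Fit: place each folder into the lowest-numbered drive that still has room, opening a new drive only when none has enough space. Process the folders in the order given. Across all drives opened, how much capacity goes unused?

17

16 GB → drive 1 (remaining 16 GB)
10 GB → drive 1 (remaining 6 GB)
6 GB → drive 1 (remaining 0 GB)
17 GB → drive 2 (remaining 15 GB)
10 GB → drive 2 (remaining 5 GB)
18 GB → drive 3 (remaining 14 GB)
20 GB → drive 4 (remaining 12 GB)
14 GB → drive 3 (remaining 0 GB)
4 drives × 32 GB = 128 GB; used 111 GB; unused 17 GB.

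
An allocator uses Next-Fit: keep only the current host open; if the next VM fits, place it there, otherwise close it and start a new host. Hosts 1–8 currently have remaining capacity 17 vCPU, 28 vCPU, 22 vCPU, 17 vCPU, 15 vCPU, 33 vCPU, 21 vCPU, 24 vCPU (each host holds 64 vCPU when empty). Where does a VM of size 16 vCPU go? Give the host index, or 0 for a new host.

Next-Fit only looks at host 8, which has 24 vCPU free.
16 vCPU fits there.

8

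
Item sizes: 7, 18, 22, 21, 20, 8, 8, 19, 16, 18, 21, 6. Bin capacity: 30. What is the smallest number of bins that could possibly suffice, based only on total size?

7

Total size = 7 + 18 + 22 + 21 + 20 + 8 + 8 + 19 + 16 + 18 + 21 + 6 = 184.
⌈184 / 30⌉ = 7.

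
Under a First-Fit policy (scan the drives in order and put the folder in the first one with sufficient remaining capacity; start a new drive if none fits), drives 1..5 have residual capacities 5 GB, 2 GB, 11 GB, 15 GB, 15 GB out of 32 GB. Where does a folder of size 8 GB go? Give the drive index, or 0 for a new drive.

3

Drives with room: drive 3 (11 GB), drive 4 (15 GB), drive 5 (15 GB).
The first with room is drive 3.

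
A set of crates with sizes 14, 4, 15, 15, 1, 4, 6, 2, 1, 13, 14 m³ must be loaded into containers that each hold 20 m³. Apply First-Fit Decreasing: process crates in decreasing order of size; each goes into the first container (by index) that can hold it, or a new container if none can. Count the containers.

5

Sorted descending: 15, 15, 14, 14, 13, 6, 4, 4, 2, 1, 1.
container 1: place 15 m³, 5 m³ left
container 2: place 15 m³, 5 m³ left
container 3: place 14 m³, 6 m³ left
container 4: place 14 m³, 6 m³ left
container 5: place 13 m³, 7 m³ left
container 3: place 6 m³, 0 m³ left
container 1: place 4 m³, 1 m³ left
container 2: place 4 m³, 1 m³ left
container 4: place 2 m³, 4 m³ left
container 1: place 1 m³, 0 m³ left
container 2: place 1 m³, 0 m³ left
Final containers: [15,4,1] [15,4,1] [14,6] [14,2] [13].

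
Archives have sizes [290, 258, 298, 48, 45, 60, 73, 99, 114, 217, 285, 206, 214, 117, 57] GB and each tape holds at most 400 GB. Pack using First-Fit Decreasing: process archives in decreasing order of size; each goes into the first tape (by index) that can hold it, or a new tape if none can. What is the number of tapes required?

Sorted descending: 298, 290, 285, 258, 217, 214, 206, 117, 114, 99, 73, 60, 57, 48, 45.
tape 1: place 298 GB, 102 GB left
tape 2: place 290 GB, 110 GB left
tape 3: place 285 GB, 115 GB left
tape 4: place 258 GB, 142 GB left
tape 5: place 217 GB, 183 GB left
tape 6: place 214 GB, 186 GB left
tape 7: place 206 GB, 194 GB left
tape 4: place 117 GB, 25 GB left
tape 3: place 114 GB, 1 GB left
tape 1: place 99 GB, 3 GB left
tape 2: place 73 GB, 37 GB left
tape 5: place 60 GB, 123 GB left
tape 5: place 57 GB, 66 GB left
tape 5: place 48 GB, 18 GB left
tape 6: place 45 GB, 141 GB left
Final tapes: [298,99] [290,73] [285,114] [258,117] [217,60,57,48] [214,45] [206].

7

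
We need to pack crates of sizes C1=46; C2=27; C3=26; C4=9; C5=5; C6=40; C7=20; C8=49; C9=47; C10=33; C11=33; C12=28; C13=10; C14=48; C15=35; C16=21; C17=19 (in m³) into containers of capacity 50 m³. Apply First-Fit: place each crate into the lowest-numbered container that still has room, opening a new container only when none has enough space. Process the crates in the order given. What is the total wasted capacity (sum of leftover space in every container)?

104

Put C1 (46 m³) in container 1; 4 m³ remain.
Put C2 (27 m³) in container 2; 23 m³ remain.
Put C3 (26 m³) in container 3; 24 m³ remain.
Put C4 (9 m³) in container 2; 14 m³ remain.
Put C5 (5 m³) in container 2; 9 m³ remain.
Put C6 (40 m³) in container 4; 10 m³ remain.
Put C7 (20 m³) in container 3; 4 m³ remain.
Put C8 (49 m³) in container 5; 1 m³ remain.
Put C9 (47 m³) in container 6; 3 m³ remain.
Put C10 (33 m³) in container 7; 17 m³ remain.
Put C11 (33 m³) in container 8; 17 m³ remain.
Put C12 (28 m³) in container 9; 22 m³ remain.
Put C13 (10 m³) in container 4; 0 m³ remain.
Put C14 (48 m³) in container 10; 2 m³ remain.
Put C15 (35 m³) in container 11; 15 m³ remain.
Put C16 (21 m³) in container 9; 1 m³ remain.
Put C17 (19 m³) in container 12; 31 m³ remain.
12 containers × 50 m³ = 600 m³; used 496 m³; unused 104 m³.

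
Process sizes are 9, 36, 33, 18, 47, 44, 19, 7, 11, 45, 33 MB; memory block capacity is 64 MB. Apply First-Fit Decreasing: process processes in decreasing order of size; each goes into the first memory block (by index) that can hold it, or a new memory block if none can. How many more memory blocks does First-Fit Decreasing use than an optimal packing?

0

First-Fit Decreasing: [47,11] [45,19] [44,18] [36,9,7] [33] [33] → 6 memory blocks.
6 processes exceed 32 MB (half the capacity), and no two of those can share a memory block, so at least 6 memory blocks are needed.
So 6 is already optimal.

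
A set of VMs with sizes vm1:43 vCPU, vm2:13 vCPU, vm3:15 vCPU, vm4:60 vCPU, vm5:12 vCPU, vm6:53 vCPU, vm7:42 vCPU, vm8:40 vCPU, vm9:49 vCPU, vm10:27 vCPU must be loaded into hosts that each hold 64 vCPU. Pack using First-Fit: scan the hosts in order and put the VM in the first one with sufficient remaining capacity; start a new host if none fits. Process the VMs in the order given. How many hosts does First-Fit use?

Put vm1 (43 vCPU) in host 1; 21 vCPU remain.
Put vm2 (13 vCPU) in host 1; 8 vCPU remain.
Put vm3 (15 vCPU) in host 2; 49 vCPU remain.
Put vm4 (60 vCPU) in host 3; 4 vCPU remain.
Put vm5 (12 vCPU) in host 2; 37 vCPU remain.
Put vm6 (53 vCPU) in host 4; 11 vCPU remain.
Put vm7 (42 vCPU) in host 5; 22 vCPU remain.
Put vm8 (40 vCPU) in host 6; 24 vCPU remain.
Put vm9 (49 vCPU) in host 7; 15 vCPU remain.
Put vm10 (27 vCPU) in host 2; 10 vCPU remain.

7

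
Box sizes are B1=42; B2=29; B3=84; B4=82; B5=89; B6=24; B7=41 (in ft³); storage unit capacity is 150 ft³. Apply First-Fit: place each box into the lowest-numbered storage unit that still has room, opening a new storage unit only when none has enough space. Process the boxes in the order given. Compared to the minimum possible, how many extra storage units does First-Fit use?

First-Fit: [42,29,24,41] [84] [82] [89] → 4 storage units.
Total size 391 ft³; any packing needs at least ⌈391/150⌉ = 3 storage units.
An optimal packing achieves that bound: [89,42] [84,41,24] [82,29] → 3 storage units.
Excess: 4 − 3 = 1.

1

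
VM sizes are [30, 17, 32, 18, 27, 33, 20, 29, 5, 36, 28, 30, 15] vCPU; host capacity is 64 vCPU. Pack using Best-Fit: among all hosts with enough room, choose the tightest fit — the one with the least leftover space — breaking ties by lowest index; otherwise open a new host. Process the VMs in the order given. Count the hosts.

6 hosts

30 vCPU → host 1 (remaining 34 vCPU)
17 vCPU → host 1 (remaining 17 vCPU)
32 vCPU → host 2 (remaining 32 vCPU)
18 vCPU → host 2 (remaining 14 vCPU)
27 vCPU → host 3 (remaining 37 vCPU)
33 vCPU → host 3 (remaining 4 vCPU)
20 vCPU → host 4 (remaining 44 vCPU)
29 vCPU → host 4 (remaining 15 vCPU)
5 vCPU → host 2 (remaining 9 vCPU)
36 vCPU → host 5 (remaining 28 vCPU)
28 vCPU → host 5 (remaining 0 vCPU)
30 vCPU → host 6 (remaining 34 vCPU)
15 vCPU → host 4 (remaining 0 vCPU)
Final hosts: [30,17] [32,18,5] [27,33] [20,29,15] [36,28] [30].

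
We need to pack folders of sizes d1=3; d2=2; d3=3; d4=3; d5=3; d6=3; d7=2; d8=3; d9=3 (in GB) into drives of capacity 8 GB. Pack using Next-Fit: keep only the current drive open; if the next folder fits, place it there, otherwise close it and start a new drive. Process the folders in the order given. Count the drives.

drive 1: place d1 (3 GB), 5 GB left
drive 1: place d2 (2 GB), 3 GB left
drive 1: place d3 (3 GB), 0 GB left
drive 2: place d4 (3 GB), 5 GB left
drive 2: place d5 (3 GB), 2 GB left
drive 3: place d6 (3 GB), 5 GB left
drive 3: place d7 (2 GB), 3 GB left
drive 3: place d8 (3 GB), 0 GB left
drive 4: place d9 (3 GB), 5 GB left
Final drives: [3,2,3] [3,3] [3,2,3] [3].

4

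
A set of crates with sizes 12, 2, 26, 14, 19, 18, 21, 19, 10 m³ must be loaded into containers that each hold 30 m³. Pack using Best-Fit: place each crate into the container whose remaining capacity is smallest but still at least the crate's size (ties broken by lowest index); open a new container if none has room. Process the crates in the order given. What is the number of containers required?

Put 12 m³ in container 1; 18 m³ remain.
Put 2 m³ in container 1; 16 m³ remain.
Put 26 m³ in container 2; 4 m³ remain.
Put 14 m³ in container 1; 2 m³ remain.
Put 19 m³ in container 3; 11 m³ remain.
Put 18 m³ in container 4; 12 m³ remain.
Put 21 m³ in container 5; 9 m³ remain.
Put 19 m³ in container 6; 11 m³ remain.
Put 10 m³ in container 3; 1 m³ remain.

6 containers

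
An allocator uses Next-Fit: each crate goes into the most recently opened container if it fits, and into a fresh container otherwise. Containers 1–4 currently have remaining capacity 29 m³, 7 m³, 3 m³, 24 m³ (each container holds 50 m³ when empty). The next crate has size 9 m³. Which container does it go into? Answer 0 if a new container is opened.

Next-Fit only looks at container 4, which has 24 m³ free.
9 m³ fits there.

4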